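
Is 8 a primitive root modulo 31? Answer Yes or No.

No

φ(31) = 31 − 1 = 30 = 2 · 3 · 5.
An element g generates (Z/31Z)^× iff g^(30/q) ≢ 1 (mod 31) for each prime q ∈ {2, 3, 5}.
8^15 ≡ 1 (mod 31)  [q = 2: ≡ 1 ✗]
8^10 ≡ 1 (mod 31)  [q = 3: ≡ 1 ✗]
8^6 ≡ 8 (mod 31)  [q = 5: ≢ 1 ✓]
8^15 ≡ 1 shows ord(8) | 15, strictly less than φ(31); not a primitive root.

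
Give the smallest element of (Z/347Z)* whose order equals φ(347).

2

φ(347) = 347 − 1 = 346 = 2 · 173.
g is a primitive root iff g^(346/q) ≢ 1 (mod 347) for each prime q ∈ {2, 173}.
g = 2: 2^173 ≡ 346; 2^2 ≡ 4 — none is 1, so 2 is a primitive root.
Hence the least primitive root of 347 is 2.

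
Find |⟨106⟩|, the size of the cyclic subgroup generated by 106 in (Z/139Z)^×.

23

Since 106 ∈ (Z/139Z)^×, its order divides φ(139) = 139 − 1 = 138 = 2 · 3 · 23.
Divisors of 138: 1, 2, 3, 6, 23, 46, 69, 138.
Check 106^d mod 139 for each divisor in increasing order:
106^1 ≡ 106
106^2 ≡ 116
106^3 ≡ 64
106^6 ≡ 65
106^23 ≡ 1
Hence ord(106) = 23.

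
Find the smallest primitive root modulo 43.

φ(43) = 43 − 1 = 42 = 2 · 3 · 7.
g is a primitive root iff g^(42/q) ≢ 1 (mod 43) for each prime q ∈ {2, 3, 7}.
g = 2: 2^21 ≡ 42; 2^14 ≡ 1 — hits 1, so not a primitive root.
g = 3: 3^21 ≡ 42; 3^14 ≡ 36; 3^6 ≡ 41 — none is 1, so 3 is a primitive root.
So 3 is the smallest generator of (Z/43Z)^×.

3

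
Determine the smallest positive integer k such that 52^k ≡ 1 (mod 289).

ord(52) | φ(289) = φ(17^2) = 17·(17−1) = 272 = 2^4 · 17.
Divisors of 272: 1, 2, 4, 8, 16, 17, 34, 68, 136, 272.
Compute 52^d (mod 289) for the divisors d until we hit 1:
52^1 ≡ 52 (mod 289)
52^2 ≡ 103 (mod 289)
52^4 ≡ 205 (mod 289)
52^8 ≡ 120 (mod 289)
52^16 ≡ 239 (mod 289)
52^17 ≡ 1 (mod 289) ✓
The smallest such exponent is 17, so the order of 52 is 17.

17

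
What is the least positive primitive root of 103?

5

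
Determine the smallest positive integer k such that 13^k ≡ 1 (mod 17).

4

By Lagrange's theorem, ord_17(13) divides φ(17) = 17 − 1 = 16 = 2^4.
Divisors of 16: 1, 2, 4, 8, 16.
Evaluate successive powers at the divisors of 16:
13^1 ≡ 13
13^2 ≡ 16
13^4 ≡ 1
The smallest such exponent is 4, so the order of 13 is 4.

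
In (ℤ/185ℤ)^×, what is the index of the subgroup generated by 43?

Since 43 ∈ (Z/185Z)^×, its order divides φ(185) = φ(5·37) = (5−1)·(37−1) = 4·36 = 144 = 2^4 · 3^2.
Divisors of 144: 1, 2, 3, 4, 6, 8, 9, 12, 16, 18, 24, 36, 48, 72, 144.
Check 43^d mod 185 for each divisor in increasing order:
43^1 ≡ 43
43^2 ≡ 184
43^3 ≡ 142
43^4 ≡ 1
So ord_185(43) = 4, hence |⟨43⟩| = 4.
The index is φ(185) / ord(43) = 144 / 4 = 36.

36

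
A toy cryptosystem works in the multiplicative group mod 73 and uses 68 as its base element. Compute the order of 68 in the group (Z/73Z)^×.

72

By Lagrange's theorem, ord_73(68) divides φ(73) = 73 − 1 = 72 = 2^3 · 3^2.
Divisors of 72: 1, 2, 3, 4, 6, 8, 9, 12, 18, 24, 36, 72.
Check 68^d mod 73 for each divisor in increasing order:
68^1 ≡ 68
68^2 ≡ 25
68^3 ≡ 21
68^4 ≡ 41
68^6 ≡ 3
68^8 ≡ 2
68^9 ≡ 63
68^12 ≡ 9
68^18 ≡ 27
68^24 ≡ 8
68^36 ≡ 72
68^72 ≡ 1
The smallest such exponent is 72, so the order of 68 is 72.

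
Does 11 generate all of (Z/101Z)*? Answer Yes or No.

φ(101) = 101 − 1 = 100 = 2^2 · 5^2.
Test 11^(100/q) mod 101 for each prime factor q of 100:
11^50 ≡ 100 (mod 101)  [q = 2: ≢ 1 ✓]
11^20 ≡ 87 (mod 101)  [q = 5: ≢ 1 ✓]
All checks pass, so 11 has order 100 and is a primitive root modulo 101.

Yes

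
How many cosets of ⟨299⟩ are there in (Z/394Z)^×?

1

By Lagrange's theorem, ord_394(299) divides φ(394) = φ(2)·φ(197) = 1·196 = 196 = 2^2 · 7^2.
Divisors of 196: 1, 2, 4, 7, 14, 28, 49, 98, 196.
Evaluate successive powers at the divisors of 196:
299^1 ≡ 299
299^2 ≡ 357
299^4 ≡ 187
299^7 ≡ 113
299^14 ≡ 161
299^28 ≡ 311
299^49 ≡ 183
299^98 ≡ 393
299^196 ≡ 1
The order of 299 is 196, so the subgroup it generates has 196 elements.
Index = |(Z/394Z)^×| / |⟨299⟩| = 196 / 196 = 1.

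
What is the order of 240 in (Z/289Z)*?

136

ord(240) | φ(289) = φ(17^2) = 17·(17−1) = 272 = 2^4 · 17.
Divisors of 272: 1, 2, 4, 8, 16, 17, 34, 68, 136, 272.
Compute 240^d (mod 289) for the divisors d until we hit 1:
240^1 ≡ 240 (mod 289)
240^2 ≡ 89 (mod 289)
240^4 ≡ 118 (mod 289)
240^8 ≡ 52 (mod 289)
240^16 ≡ 103 (mod 289)
240^17 ≡ 155 (mod 289)
240^34 ≡ 38 (mod 289)
240^68 ≡ 288 (mod 289)
240^136 ≡ 1 (mod 289) ✓
Therefore the multiplicative order of 240 modulo 289 is 136.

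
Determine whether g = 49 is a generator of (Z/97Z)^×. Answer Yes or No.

No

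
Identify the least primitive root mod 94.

φ(94) = φ(2)·φ(47) = 1·46 = 46 = 2 · 23.
g is a primitive root iff g^(46/q) ≢ 1 (mod 94) for each prime q ∈ {2, 23}.
g = 2: gcd(2, 94) = 2 > 1, not a unit — skip.
g = 3: 3^23 ≡ 1 — hits 1, so not a primitive root.
g = 4: gcd(4, 94) = 2 > 1, not a unit — skip.
g = 5: 5^23 ≡ 93; 5^2 ≡ 25 — none is 1, so 5 is a primitive root.
The smallest primitive root modulo 94 is 5.

5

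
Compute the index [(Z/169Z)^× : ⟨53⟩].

12

By Lagrange's theorem, ord_169(53) divides φ(169) = φ(13^2) = 13·(13−1) = 156 = 2^2 · 3 · 13.
Divisors of 156: 1, 2, 3, 4, 6, 12, 13, 26, 39, 52, 78, 156.
Evaluate successive powers at the divisors of 156:
53^1 ≡ 53 (mod 169)
53^2 ≡ 105 (mod 169)
53^3 ≡ 157 (mod 169)
53^4 ≡ 40 (mod 169)
53^6 ≡ 144 (mod 169)
53^12 ≡ 118 (mod 169)
53^13 ≡ 1 (mod 169) ✓
So ord_169(53) = 13, hence |⟨53⟩| = 13.
Index = |(Z/169Z)^×| / |⟨53⟩| = 156 / 13 = 12.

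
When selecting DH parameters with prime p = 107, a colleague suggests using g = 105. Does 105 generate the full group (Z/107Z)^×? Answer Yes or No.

No

φ(107) = 107 − 1 = 106 = 2 · 53.
An element g generates (Z/107Z)^× iff g^(106/q) ≢ 1 (mod 107) for each prime q ∈ {2, 53}.
105^53 ≡ 1 (mod 107)  [q = 2: ≡ 1 ✗]
105^2 ≡ 4 (mod 107)  [q = 53: ≢ 1 ✓]
Since 105^53 ≡ 1, the order of 105 divides 53 < 106, so 105 is not a primitive root.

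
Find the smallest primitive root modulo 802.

φ(802) = φ(2)·φ(401) = 1·400 = 400 = 2^4 · 5^2.
Test candidates g = 2, 3, … against the prime factors q ∈ {2, 5} of φ(802): g is a generator iff g^(400/q) ≢ 1 for every such q.
g = 2: gcd(2, 802) = 2 > 1, not a unit — skip.
g = 3: 3^200 ≡ 801; 3^80 ≡ 473 — none is 1, so 3 is a primitive root.
Hence the least primitive root of 802 is 3.

3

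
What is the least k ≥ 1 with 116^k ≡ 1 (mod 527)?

80

ord(116) | φ(527) = φ(17·31) = (17−1)·(31−1) = 16·30 = 480 = 2^5 · 3 · 5.
Divisors of 480: 1, 2, 3, 4, 5, 6, 8, 10, 12, 15, 16, 20, 24, 30, 32, 40, 48, 60, 80, 96, 120, 160, 240, 480.
Check 116^d mod 527 for each divisor in increasing order:
116^1 ≡ 116
116^2 ≡ 281
116^3 ≡ 449
116^4 ≡ 438
116^5 ≡ 216
116^6 ≡ 287
116^8 ≡ 16
116^10 ≡ 280
116^12 ≡ 157
116^15 ≡ 402
116^16 ≡ 256
116^20 ≡ 404
116^24 ≡ 407
116^30 ≡ 342
116^32 ≡ 188
116^40 ≡ 373
116^48 ≡ 171
116^60 ≡ 497
116^80 ≡ 1
Hence ord(116) = 80.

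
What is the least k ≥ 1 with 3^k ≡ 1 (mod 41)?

The order of 3 must divide φ(41) = 41 − 1 = 40 = 2^3 · 5.
Divisors of 40: 1, 2, 4, 5, 8, 10, 20, 40.
Compute 3^d (mod 41) for the divisors d until we hit 1:
3^1 ≡ 3 (mod 41)
3^2 ≡ 9 (mod 41)
3^4 ≡ 40 (mod 41)
3^5 ≡ 38 (mod 41)
3^8 ≡ 1 (mod 41) ✓
Hence ord(3) = 8.

8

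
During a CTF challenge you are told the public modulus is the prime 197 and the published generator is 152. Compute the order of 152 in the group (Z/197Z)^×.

ord(152) | φ(197) = 197 − 1 = 196 = 2^2 · 7^2.
Divisors of 196: 1, 2, 4, 7, 14, 28, 49, 98, 196.
Evaluate successive powers at the divisors of 196:
152^1 ≡ 152
152^2 ≡ 55
152^4 ≡ 70
152^7 ≡ 110
152^14 ≡ 83
152^28 ≡ 191
152^49 ≡ 183
152^98 ≡ 196
152^196 ≡ 1
Therefore the multiplicative order of 152 modulo 197 is 196.

196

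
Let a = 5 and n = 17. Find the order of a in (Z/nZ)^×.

ord(5) | φ(17) = 17 − 1 = 16 = 2^4.
Divisors of 16: 1, 2, 4, 8, 16.
Check 5^d mod 17 for each divisor in increasing order:
5^1 ≡ 5
5^2 ≡ 8
5^4 ≡ 13
5^8 ≡ 16
5^16 ≡ 1
Therefore the multiplicative order of 5 modulo 17 is 16.

16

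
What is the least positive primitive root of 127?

3

φ(127) = 127 − 1 = 126 = 2 · 3^2 · 7.
g is a primitive root iff g^(126/q) ≢ 1 (mod 127) for each prime q ∈ {2, 3, 7}.
g = 2: 2^63 ≡ 1 — hits 1, so not a primitive root.
g = 3: 3^63 ≡ 126; 3^42 ≡ 107; 3^18 ≡ 4 — none is 1, so 3 is a primitive root.
The smallest primitive root modulo 127 is 3.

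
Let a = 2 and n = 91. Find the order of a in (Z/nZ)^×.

12

The order of 2 must divide φ(91) = φ(7·13) = (7−1)·(13−1) = 6·12 = 72 = 2^3 · 3^2.
Divisors of 72: 1, 2, 3, 4, 6, 8, 9, 12, 18, 24, 36, 72.
Compute 2^d (mod 91) for the divisors d until we hit 1:
2^1 ≡ 2
2^2 ≡ 4
2^3 ≡ 8
2^4 ≡ 16
2^6 ≡ 64
2^8 ≡ 74
2^9 ≡ 57
2^12 ≡ 1
So ord_91(2) = 12.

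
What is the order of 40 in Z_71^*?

The order of 40 must divide φ(71) = 71 − 1 = 70 = 2 · 5 · 7.
Divisors of 70: 1, 2, 5, 7, 10, 14, 35, 70.
Compute 40^d (mod 71) for the divisors d until we hit 1:
40^1 ≡ 40 (mod 71)
40^2 ≡ 38 (mod 71)
40^5 ≡ 37 (mod 71)
40^7 ≡ 57 (mod 71)
40^10 ≡ 20 (mod 71)
40^14 ≡ 54 (mod 71)
40^35 ≡ 1 (mod 71) ✓
Hence ord(40) = 35.

35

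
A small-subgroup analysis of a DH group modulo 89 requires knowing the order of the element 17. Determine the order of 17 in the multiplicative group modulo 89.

44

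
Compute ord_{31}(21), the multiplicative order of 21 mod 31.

ord(21) | φ(31) = 31 − 1 = 30 = 2 · 3 · 5.
Divisors of 30: 1, 2, 3, 5, 6, 10, 15, 30.
Evaluate successive powers at the divisors of 30:
21^1 ≡ 21 (mod 31)
21^2 ≡ 7 (mod 31)
21^3 ≡ 23 (mod 31)
21^5 ≡ 6 (mod 31)
21^6 ≡ 2 (mod 31)
21^10 ≡ 5 (mod 31)
21^15 ≡ 30 (mod 31)
21^30 ≡ 1 (mod 31) ✓
Therefore the multiplicative order of 21 modulo 31 is 30.

30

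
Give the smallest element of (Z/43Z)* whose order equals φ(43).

3

φ(43) = 43 − 1 = 42 = 2 · 3 · 7.
g is a primitive root iff g^(42/q) ≢ 1 (mod 43) for each prime q ∈ {2, 3, 7}.
g = 2: 2^21 ≡ 42; 2^14 ≡ 1 — hits 1, so not a primitive root.
g = 3: 3^21 ≡ 42; 3^14 ≡ 36; 3^6 ≡ 41 — none is 1, so 3 is a primitive root.
Hence the least primitive root of 43 is 3.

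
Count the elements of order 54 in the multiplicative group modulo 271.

18

φ(271) = 271 − 1 = 270 = 2 · 3^3 · 5.
Since (Z/271Z)^× is cyclic of order 270, the number of elements of order d is φ(d) when d | 270 and 0 otherwise.
54 = 2 · 3^3 divides 270, and φ(54) = 18.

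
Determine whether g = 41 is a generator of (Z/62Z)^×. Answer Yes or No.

φ(62) = φ(2)·φ(31) = 1·30 = 30 = 2 · 3 · 5.
41 is a primitive root mod 62 iff 41^(φ(62)/q) ≢ 1 for every prime q | φ(62), i.e. q ∈ {2, 3, 5}.
41^15 ≡ 1 (mod 62)  [q = 2: ≡ 1 ✗]
41^10 ≡ 5 (mod 62)  [q = 3: ≢ 1 ✓]
41^6 ≡ 33 (mod 62)  [q = 5: ≢ 1 ✓]
Since 41^15 ≡ 1, the order of 41 divides 15 < 30, so 41 is not a primitive root.

No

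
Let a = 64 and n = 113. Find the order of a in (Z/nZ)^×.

14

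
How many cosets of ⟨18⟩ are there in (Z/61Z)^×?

Since 18 ∈ (Z/61Z)^×, its order divides φ(61) = 61 − 1 = 60 = 2^2 · 3 · 5.
Divisors of 60: 1, 2, 3, 4, 5, 6, 10, 12, 15, 20, 30, 60.
Evaluate successive powers at the divisors of 60:
18^1 ≡ 18 (mod 61)
18^2 ≡ 19 (mod 61)
18^3 ≡ 37 (mod 61)
18^4 ≡ 56 (mod 61)
18^5 ≡ 32 (mod 61)
18^6 ≡ 27 (mod 61)
18^10 ≡ 48 (mod 61)
18^12 ≡ 58 (mod 61)
18^15 ≡ 11 (mod 61)
18^20 ≡ 47 (mod 61)
18^30 ≡ 60 (mod 61)
18^60 ≡ 1 (mod 61) ✓
Thus |⟨18⟩| = ord(18) = 60.
[(Z/61Z)^× : ⟨18⟩] = 60/60 = 1.

1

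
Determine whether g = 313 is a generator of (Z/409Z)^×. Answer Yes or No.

φ(409) = 409 − 1 = 408 = 2^3 · 3 · 17.
Test 313^(408/q) mod 409 for each prime factor q of 408:
313^204 ≡ 1 (mod 409)  [q = 2: ≡ 1 ✗]
313^136 ≡ 355 (mod 409)  [q = 3: ≢ 1 ✓]
313^24 ≡ 125 (mod 409)  [q = 17: ≢ 1 ✓]
The check at q = 2 fails, so 313 generates a proper subgroup.

No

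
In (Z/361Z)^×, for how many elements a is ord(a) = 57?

36

φ(361) = φ(19^2) = 19·(19−1) = 342 = 2 · 3^2 · 19.
In a cyclic group of order 342, there are φ(d) elements of order d for each divisor d of 342, and zero for non-divisors.
57 = 3 · 19 divides 342, and φ(57) = 36.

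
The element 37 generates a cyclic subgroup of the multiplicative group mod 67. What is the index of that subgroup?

Since 37 ∈ (Z/67Z)^×, its order divides φ(67) = 67 − 1 = 66 = 2 · 3 · 11.
Divisors of 66: 1, 2, 3, 6, 11, 22, 33, 66.
Test each divisor d:
37^1 ≡ 37 (mod 67)
37^2 ≡ 29 (mod 67)
37^3 ≡ 1 (mod 67) ✓
Thus |⟨37⟩| = ord(37) = 3.
The index is φ(67) / ord(37) = 66 / 3 = 22.

22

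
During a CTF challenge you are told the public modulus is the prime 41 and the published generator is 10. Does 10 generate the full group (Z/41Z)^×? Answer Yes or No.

φ(41) = 41 − 1 = 40 = 2^3 · 5.
An element g generates (Z/41Z)^× iff g^(40/q) ≢ 1 (mod 41) for each prime q ∈ {2, 5}.
10^20 ≡ 1 (mod 41)  [q = 2: ≡ 1 ✗]
10^8 ≡ 16 (mod 41)  [q = 5: ≢ 1 ✓]
Since 10^20 ≡ 1, the order of 10 divides 20 < 40, so 10 is not a primitive root.

No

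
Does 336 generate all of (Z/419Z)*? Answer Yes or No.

φ(419) = 419 − 1 = 418 = 2 · 11 · 19.
336 is a primitive root mod 419 iff 336^(φ(419)/q) ≢ 1 for every prime q | φ(419), i.e. q ∈ {2, 11, 19}.
336^209 ≡ 1 (mod 419)  [q = 2: ≡ 1 ✗]
336^38 ≡ 169 (mod 419)  [q = 11: ≢ 1 ✓]
336^22 ≡ 248 (mod 419)  [q = 19: ≢ 1 ✓]
The check at q = 2 fails, so 336 generates a proper subgroup.

No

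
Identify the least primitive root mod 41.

φ(41) = 41 − 1 = 40 = 2^3 · 5.
Test candidates g = 2, 3, … against the prime factors q ∈ {2, 5} of φ(41): g is a generator iff g^(40/q) ≢ 1 for every such q.
g = 2: 2^20 ≡ 1 — hits 1, so not a primitive root.
g = 3: 3^20 ≡ 40; 3^8 ≡ 1 — hits 1, so not a primitive root.
g = 4: 4^20 ≡ 1 — hits 1, so not a primitive root.
g = 5: 5^20 ≡ 1 — hits 1, so not a primitive root.
g = 6: 6^20 ≡ 40; 6^8 ≡ 10 — none is 1, so 6 is a primitive root.
Hence the least primitive root of 41 is 6.

6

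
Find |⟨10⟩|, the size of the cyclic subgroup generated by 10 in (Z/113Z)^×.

112

The order of 10 must divide φ(113) = 113 − 1 = 112 = 2^4 · 7.
Divisors of 112: 1, 2, 4, 7, 8, 14, 16, 28, 56, 112.
Compute 10^d (mod 113) for the divisors d until we hit 1:
10^1 ≡ 10 (mod 113)
10^2 ≡ 100 (mod 113)
10^4 ≡ 56 (mod 113)
10^7 ≡ 65 (mod 113)
10^8 ≡ 85 (mod 113)
10^14 ≡ 44 (mod 113)
10^16 ≡ 106 (mod 113)
10^28 ≡ 15 (mod 113)
10^56 ≡ 112 (mod 113)
10^112 ≡ 1 (mod 113) ✓
The smallest such exponent is 112, so the order of 10 is 112.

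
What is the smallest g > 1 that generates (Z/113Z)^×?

3

φ(113) = 113 − 1 = 112 = 2^4 · 7.
g is a primitive root iff g^(112/q) ≢ 1 (mod 113) for each prime q ∈ {2, 7}.
g = 2: 2^56 ≡ 1 — hits 1, so not a primitive root.
g = 3: 3^56 ≡ 112; 3^16 ≡ 49 — none is 1, so 3 is a primitive root.
Hence the least primitive root of 113 is 3.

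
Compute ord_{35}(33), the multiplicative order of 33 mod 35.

12

ord(33) | φ(35) = φ(5·7) = (5−1)·(7−1) = 4·6 = 24 = 2^3 · 3.
Divisors of 24: 1, 2, 3, 4, 6, 8, 12, 24.
Evaluate successive powers at the divisors of 24:
33^1 ≡ 33 (mod 35)
33^2 ≡ 4 (mod 35)
33^3 ≡ 27 (mod 35)
33^4 ≡ 16 (mod 35)
33^6 ≡ 29 (mod 35)
33^8 ≡ 11 (mod 35)
33^12 ≡ 1 (mod 35) ✓
Hence ord(33) = 12.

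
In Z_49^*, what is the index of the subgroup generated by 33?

1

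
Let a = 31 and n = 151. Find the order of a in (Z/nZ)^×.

75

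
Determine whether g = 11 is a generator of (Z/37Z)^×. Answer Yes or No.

No

φ(37) = 37 − 1 = 36 = 2^2 · 3^2.
11 is a primitive root mod 37 iff 11^(φ(37)/q) ≢ 1 for every prime q | φ(37), i.e. q ∈ {2, 3}.
11^18 ≡ 1 (mod 37)  [q = 2: ≡ 1 ✗]
11^12 ≡ 1 (mod 37)  [q = 3: ≡ 1 ✗]
11^18 ≡ 1 shows ord(11) | 18, strictly less than φ(37); not a primitive root.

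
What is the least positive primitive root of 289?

3

φ(289) = φ(17^2) = 17·(17−1) = 272 = 2^4 · 17.
g is a primitive root iff g^(272/q) ≢ 1 (mod 289) for each prime q ∈ {2, 17}.
g = 2: 2^136 ≡ 1 — hits 1, so not a primitive root.
g = 3: 3^136 ≡ 288; 3^16 ≡ 171 — none is 1, so 3 is a primitive root.
The smallest primitive root modulo 289 is 3.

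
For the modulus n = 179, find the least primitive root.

2

φ(179) = 179 − 1 = 178 = 2 · 89.
Test candidates g = 2, 3, … against the prime factors q ∈ {2, 89} of φ(179): g is a generator iff g^(178/q) ≢ 1 for every such q.
g = 2: 2^89 ≡ 178; 2^2 ≡ 4 — none is 1, so 2 is a primitive root.
So 2 is the smallest generator of (Z/179Z)^×.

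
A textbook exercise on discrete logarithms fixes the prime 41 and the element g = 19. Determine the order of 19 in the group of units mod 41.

40

The order of 19 must divide φ(41) = 41 − 1 = 40 = 2^3 · 5.
Divisors of 40: 1, 2, 4, 5, 8, 10, 20, 40.
Check 19^d mod 41 for each divisor in increasing order:
19^1 ≡ 19
19^2 ≡ 33
19^4 ≡ 23
19^5 ≡ 27
19^8 ≡ 37
19^10 ≡ 32
19^20 ≡ 40
19^40 ≡ 1
Hence ord(19) = 40.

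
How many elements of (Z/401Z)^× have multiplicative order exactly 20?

φ(401) = 401 − 1 = 400 = 2^4 · 5^2.
Since (Z/401Z)^× is cyclic of order 400, the number of elements of order d is φ(d) when d | 400 and 0 otherwise.
20 = 2^2 · 5 divides 400, and φ(20) = 8.

8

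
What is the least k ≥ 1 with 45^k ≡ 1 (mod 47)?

46

ord(45) | φ(47) = 47 − 1 = 46 = 2 · 23.
Divisors of 46: 1, 2, 23, 46.
Compute 45^d (mod 47) for the divisors d until we hit 1:
45^1 ≡ 45
45^2 ≡ 4
45^23 ≡ 46
45^46 ≡ 1
Hence ord(45) = 46.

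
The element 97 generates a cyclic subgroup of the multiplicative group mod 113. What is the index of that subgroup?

8

By Lagrange's theorem, ord_113(97) divides φ(113) = 113 − 1 = 112 = 2^4 · 7.
Divisors of 112: 1, 2, 4, 7, 8, 14, 16, 28, 56, 112.
Check 97^d mod 113 for each divisor in increasing order:
97^1 ≡ 97 (mod 113)
97^2 ≡ 30 (mod 113)
97^4 ≡ 109 (mod 113)
97^7 ≡ 112 (mod 113)
97^8 ≡ 16 (mod 113)
97^14 ≡ 1 (mod 113) ✓
So ord_113(97) = 14, hence |⟨97⟩| = 14.
[(Z/113Z)^× : ⟨97⟩] = 112/14 = 8.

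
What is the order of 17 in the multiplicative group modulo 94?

23

Since 17 ∈ (Z/94Z)^×, its order divides φ(94) = φ(2)·φ(47) = 1·46 = 46 = 2 · 23.
Divisors of 46: 1, 2, 23, 46.
Evaluate successive powers at the divisors of 46:
17^1 ≡ 17 (mod 94)
17^2 ≡ 7 (mod 94)
17^23 ≡ 1 (mod 94) ✓
The smallest such exponent is 23, so the order of 17 is 23.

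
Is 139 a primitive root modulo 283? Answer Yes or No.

Yes

φ(283) = 283 − 1 = 282 = 2 · 3 · 47.
It suffices to check that the order of 139 is not a proper divisor of 282: compute 139^(282/q) for q ∈ {2, 3, 47}.
139^141 ≡ 282 (mod 283)  [q = 2: ≢ 1 ✓]
139^94 ≡ 44 (mod 283)  [q = 3: ≢ 1 ✓]
139^6 ≡ 54 (mod 283)  [q = 47: ≢ 1 ✓]
Every test exponent gives a nontrivial residue, hence 139 generates the full group.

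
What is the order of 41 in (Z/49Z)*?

Since 41 ∈ (Z/49Z)^×, its order divides φ(49) = φ(7^2) = 7·(7−1) = 42 = 2 · 3 · 7.
Divisors of 42: 1, 2, 3, 6, 7, 14, 21, 42.
Compute 41^d (mod 49) for the divisors d until we hit 1:
41^1 ≡ 41 (mod 49)
41^2 ≡ 15 (mod 49)
41^3 ≡ 27 (mod 49)
41^6 ≡ 43 (mod 49)
41^7 ≡ 48 (mod 49)
41^14 ≡ 1 (mod 49) ✓
Hence ord(41) = 14.

14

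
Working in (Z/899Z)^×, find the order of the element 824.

60

Since 824 ∈ (Z/899Z)^×, its order divides φ(899) = φ(29·31) = (29−1)·(31−1) = 28·30 = 840 = 2^3 · 3 · 5 · 7.
Divisors of 840: 1, 2, 3, 4, 5, 6, 7, 8, 10, 12, 14, 15, 20, 21, 24, 28, 30, 35, 40, 42, 56, 60, 70, 84, 105, 120, 140, 168, 210, 280, 420, 840.
Evaluate successive powers at the divisors of 840:
824^1 ≡ 824 (mod 899)
824^2 ≡ 231 (mod 899)
824^3 ≡ 655 (mod 899)
824^4 ≡ 320 (mod 899)
824^5 ≡ 273 (mod 899)
824^6 ≡ 202 (mod 899)
824^7 ≡ 133 (mod 899)
824^8 ≡ 813 (mod 899)
824^10 ≡ 811 (mod 899)
824^12 ≡ 349 (mod 899)
824^14 ≡ 608 (mod 899)
824^15 ≡ 249 (mod 899)
824^20 ≡ 552 (mod 899)
824^21 ≡ 853 (mod 899)
824^24 ≡ 436 (mod 899)
824^28 ≡ 175 (mod 899)
824^30 ≡ 869 (mod 899)
824^35 ≡ 800 (mod 899)
824^40 ≡ 842 (mod 899)
824^42 ≡ 318 (mod 899)
824^56 ≡ 59 (mod 899)
824^60 ≡ 1 (mod 899) ✓
So ord_899(824) = 60.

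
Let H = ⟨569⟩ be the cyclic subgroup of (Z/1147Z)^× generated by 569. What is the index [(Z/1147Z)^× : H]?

ord(569) | φ(1147) = φ(31·37) = (31−1)·(37−1) = 30·36 = 1080 = 2^3 · 3^3 · 5.
Divisors of 1080: 1, 2, 3, 4, 5, 6, 8, 9, 10, 12, 15, 18, 20, 24, 27, 30, 36, 40, 45, 54, 60, 72, 90, 108, 120, 135, 180, 216, 270, 360, 540, 1080.
Test each divisor d:
569^1 ≡ 569
569^2 ≡ 307
569^3 ≡ 339
569^4 ≡ 195
569^5 ≡ 843
569^6 ≡ 221
569^8 ≡ 174
569^9 ≡ 364
569^10 ≡ 656
569^12 ≡ 667
569^15 ≡ 154
569^18 ≡ 591
569^20 ≡ 211
569^24 ≡ 1000
569^27 ≡ 635
569^30 ≡ 776
569^36 ≡ 593
569^40 ≡ 935
569^45 ≡ 216
569^54 ≡ 628
569^60 ≡ 1
The order of 569 is 60, so the subgroup it generates has 60 elements.
Index = |(Z/1147Z)^×| / |⟨569⟩| = 1080 / 60 = 18.

18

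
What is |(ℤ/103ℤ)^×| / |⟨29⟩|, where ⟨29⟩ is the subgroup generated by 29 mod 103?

The order of 29 must divide φ(103) = 103 − 1 = 102 = 2 · 3 · 17.
Divisors of 102: 1, 2, 3, 6, 17, 34, 51, 102.
Check 29^d mod 103 for each divisor in increasing order:
29^1 ≡ 29
29^2 ≡ 17
29^3 ≡ 81
29^6 ≡ 72
29^17 ≡ 56
29^34 ≡ 46
29^51 ≡ 1
So ord_103(29) = 51, hence |⟨29⟩| = 51.
Index = |(Z/103Z)^×| / |⟨29⟩| = 102 / 51 = 2.

2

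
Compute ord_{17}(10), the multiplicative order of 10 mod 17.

16

Since 10 ∈ (Z/17Z)^×, its order divides φ(17) = 17 − 1 = 16 = 2^4.
Divisors of 16: 1, 2, 4, 8, 16.
Test each divisor d:
10^1 ≡ 10 (mod 17)
10^2 ≡ 15 (mod 17)
10^4 ≡ 4 (mod 17)
10^8 ≡ 16 (mod 17)
10^16 ≡ 1 (mod 17) ✓
Therefore the multiplicative order of 10 modulo 17 is 16.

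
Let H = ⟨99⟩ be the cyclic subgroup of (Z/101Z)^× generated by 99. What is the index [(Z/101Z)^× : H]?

ord(99) | φ(101) = 101 − 1 = 100 = 2^2 · 5^2.
Divisors of 100: 1, 2, 4, 5, 10, 20, 25, 50, 100.
Compute 99^d (mod 101) for the divisors d until we hit 1:
99^1 ≡ 99 (mod 101)
99^2 ≡ 4 (mod 101)
99^4 ≡ 16 (mod 101)
99^5 ≡ 69 (mod 101)
99^10 ≡ 14 (mod 101)
99^20 ≡ 95 (mod 101)
99^25 ≡ 91 (mod 101)
99^50 ≡ 100 (mod 101)
99^100 ≡ 1 (mod 101) ✓
Thus |⟨99⟩| = ord(99) = 100.
The index is φ(101) / ord(99) = 100 / 100 = 1.

1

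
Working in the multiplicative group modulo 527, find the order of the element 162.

By Lagrange's theorem, ord_527(162) divides φ(527) = φ(17·31) = (17−1)·(31−1) = 16·30 = 480 = 2^5 · 3 · 5.
Divisors of 480: 1, 2, 3, 4, 5, 6, 8, 10, 12, 15, 16, 20, 24, 30, 32, 40, 48, 60, 80, 96, 120, 160, 240, 480.
Test each divisor d:
162^1 ≡ 162 (mod 527)
162^2 ≡ 421 (mod 527)
162^3 ≡ 219 (mod 527)
162^4 ≡ 169 (mod 527)
162^5 ≡ 501 (mod 527)
162^6 ≡ 4 (mod 527)
162^8 ≡ 103 (mod 527)
162^10 ≡ 149 (mod 527)
162^12 ≡ 16 (mod 527)
162^15 ≡ 342 (mod 527)
162^16 ≡ 69 (mod 527)
162^20 ≡ 67 (mod 527)
162^24 ≡ 256 (mod 527)
162^30 ≡ 497 (mod 527)
162^32 ≡ 18 (mod 527)
162^40 ≡ 273 (mod 527)
162^48 ≡ 188 (mod 527)
162^60 ≡ 373 (mod 527)
162^80 ≡ 222 (mod 527)
162^96 ≡ 35 (mod 527)
162^120 ≡ 1 (mod 527) ✓
So ord_527(162) = 120.

120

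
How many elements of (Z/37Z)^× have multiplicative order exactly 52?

0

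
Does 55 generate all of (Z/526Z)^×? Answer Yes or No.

Yes

φ(526) = φ(2)·φ(263) = 1·262 = 262 = 2 · 131.
55 is a primitive root mod 526 iff 55^(φ(526)/q) ≢ 1 for every prime q | φ(526), i.e. q ∈ {2, 131}.
55^131 ≡ 525 (mod 526)  [q = 2: ≢ 1 ✓]
55^2 ≡ 395 (mod 526)  [q = 131: ≢ 1 ✓]
Every test exponent gives a nontrivial residue, hence 55 generates the full group.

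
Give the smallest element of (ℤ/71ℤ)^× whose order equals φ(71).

7

φ(71) = 71 − 1 = 70 = 2 · 5 · 7.
Test candidates g = 2, 3, … against the prime factors q ∈ {2, 5, 7} of φ(71): g is a generator iff g^(70/q) ≢ 1 for every such q.
g = 2: 2^35 ≡ 1 — hits 1, so not a primitive root.
g = 3: 3^35 ≡ 1 — hits 1, so not a primitive root.
g = 4: 4^35 ≡ 1 — hits 1, so not a primitive root.
g = 5: 5^35 ≡ 1 — hits 1, so not a primitive root.
g = 6: 6^35 ≡ 1 — hits 1, so not a primitive root.
g = 7: 7^35 ≡ 70; 7^14 ≡ 54; 7^10 ≡ 45 — none is 1, so 7 is a primitive root.
Hence the least primitive root of 71 is 7.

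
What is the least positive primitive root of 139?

φ(139) = 139 − 1 = 138 = 2 · 3 · 23.
g is a primitive root iff g^(138/q) ≢ 1 (mod 139) for each prime q ∈ {2, 3, 23}.
g = 2: 2^69 ≡ 138; 2^46 ≡ 96; 2^6 ≡ 64 — none is 1, so 2 is a primitive root.
The smallest primitive root modulo 139 is 2.

2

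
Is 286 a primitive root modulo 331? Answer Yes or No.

φ(331) = 331 − 1 = 330 = 2 · 3 · 5 · 11.
Test 286^(330/q) mod 331 for each prime factor q of 330:
286^165 ≡ 330 (mod 331)  [q = 2: ≢ 1 ✓]
286^110 ≡ 299 (mod 331)  [q = 3: ≢ 1 ✓]
286^66 ≡ 323 (mod 331)  [q = 5: ≢ 1 ✓]
286^30 ≡ 167 (mod 331)  [q = 11: ≢ 1 ✓]
Every test exponent gives a nontrivial residue, hence 286 generates the full group.

Yes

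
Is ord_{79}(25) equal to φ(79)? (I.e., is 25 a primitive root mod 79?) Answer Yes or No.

No

φ(79) = 79 − 1 = 78 = 2 · 3 · 13.
Test 25^(78/q) mod 79 for each prime factor q of 78:
25^39 ≡ 1 (mod 79)  [q = 2: ≡ 1 ✗]
25^26 ≡ 23 (mod 79)  [q = 3: ≢ 1 ✓]
25^6 ≡ 52 (mod 79)  [q = 13: ≢ 1 ✓]
Since 25^39 ≡ 1, the order of 25 divides 39 < 78, so 25 is not a primitive root.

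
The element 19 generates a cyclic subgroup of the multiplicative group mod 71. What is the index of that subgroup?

The order of 19 must divide φ(71) = 71 − 1 = 70 = 2 · 5 · 7.
Divisors of 70: 1, 2, 5, 7, 10, 14, 35, 70.
Test each divisor d:
19^1 ≡ 19 (mod 71)
19^2 ≡ 6 (mod 71)
19^5 ≡ 45 (mod 71)
19^7 ≡ 57 (mod 71)
19^10 ≡ 37 (mod 71)
19^14 ≡ 54 (mod 71)
19^35 ≡ 1 (mod 71) ✓
So ord_71(19) = 35, hence |⟨19⟩| = 35.
The index is φ(71) / ord(19) = 70 / 35 = 2.

2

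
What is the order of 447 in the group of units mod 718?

ord(447) | φ(718) = φ(2)·φ(359) = 1·358 = 358 = 2 · 179.
Divisors of 358: 1, 2, 179, 358.
Evaluate successive powers at the divisors of 358:
447^1 ≡ 447 (mod 718)
447^2 ≡ 205 (mod 718)
447^179 ≡ 1 (mod 718) ✓
Hence ord(447) = 179.

179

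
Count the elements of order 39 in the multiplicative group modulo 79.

24

φ(79) = 79 − 1 = 78 = 2 · 3 · 13.
(Z/79Z)^× is cyclic (|G| = 78); a cyclic group of order m has exactly φ(d) elements of each order d | m, and none otherwise.
39 = 3 · 13 divides 78, and φ(39) = 24.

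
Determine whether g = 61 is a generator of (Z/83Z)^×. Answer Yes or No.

No

φ(83) = 83 − 1 = 82 = 2 · 41.
Test 61^(82/q) mod 83 for each prime factor q of 82:
61^41 ≡ 1 (mod 83)  [q = 2: ≡ 1 ✗]
61^2 ≡ 69 (mod 83)  [q = 41: ≢ 1 ✓]
Since 61^41 ≡ 1, the order of 61 divides 41 < 82, so 61 is not a primitive root.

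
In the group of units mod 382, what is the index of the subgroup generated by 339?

By Lagrange's theorem, ord_382(339) divides φ(382) = φ(2)·φ(191) = 1·190 = 190 = 2 · 5 · 19.
Divisors of 190: 1, 2, 5, 10, 19, 38, 95, 190.
Test each divisor d:
339^1 ≡ 339 (mod 382)
339^2 ≡ 321 (mod 382)
339^5 ≡ 55 (mod 382)
339^10 ≡ 351 (mod 382)
339^19 ≡ 333 (mod 382)
339^38 ≡ 109 (mod 382)
339^95 ≡ 381 (mod 382)
339^190 ≡ 1 (mod 382) ✓
So ord_382(339) = 190, hence |⟨339⟩| = 190.
Index = |(Z/382Z)^×| / |⟨339⟩| = 190 / 190 = 1.

1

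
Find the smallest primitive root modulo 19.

φ(19) = 19 − 1 = 18 = 2 · 3^2.
g is a primitive root iff g^(18/q) ≢ 1 (mod 19) for each prime q ∈ {2, 3}.
g = 2: 2^9 ≡ 18; 2^6 ≡ 7 — none is 1, so 2 is a primitive root.
Hence the least primitive root of 19 is 2.

2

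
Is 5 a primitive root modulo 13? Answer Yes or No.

No

φ(13) = 13 − 1 = 12 = 2^2 · 3.
An element g generates (Z/13Z)^× iff g^(12/q) ≢ 1 (mod 13) for each prime q ∈ {2, 3}.
5^6 ≡ 12 (mod 13)  [q = 2: ≢ 1 ✓]
5^4 ≡ 1 (mod 13)  [q = 3: ≡ 1 ✗]
The check at q = 3 fails, so 5 generates a proper subgroup.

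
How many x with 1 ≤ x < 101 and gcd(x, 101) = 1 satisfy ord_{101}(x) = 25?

20

φ(101) = 101 − 1 = 100 = 2^2 · 5^2.
Since (Z/101Z)^× is cyclic of order 100, the number of elements of order d is φ(d) when d | 100 and 0 otherwise.
25 = 5^2 divides 100, and φ(25) = 20.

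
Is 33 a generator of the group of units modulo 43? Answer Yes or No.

φ(43) = 43 − 1 = 42 = 2 · 3 · 7.
It suffices to check that the order of 33 is not a proper divisor of 42: compute 33^(42/q) for q ∈ {2, 3, 7}.
33^21 ≡ 42 (mod 43)  [q = 2: ≢ 1 ✓]
33^14 ≡ 36 (mod 43)  [q = 3: ≢ 1 ✓]
33^6 ≡ 35 (mod 43)  [q = 7: ≢ 1 ✓]
All checks pass, so 33 has order 42 and is a primitive root modulo 43.

Yes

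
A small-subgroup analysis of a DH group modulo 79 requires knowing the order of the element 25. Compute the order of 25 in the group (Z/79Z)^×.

39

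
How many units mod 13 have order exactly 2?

1

φ(13) = 13 − 1 = 12 = 2^2 · 3.
(Z/13Z)^× is cyclic (|G| = 12); a cyclic group of order m has exactly φ(d) elements of each order d | m, and none otherwise.
2 | 12, and φ(2) = 2 − 1 = 1.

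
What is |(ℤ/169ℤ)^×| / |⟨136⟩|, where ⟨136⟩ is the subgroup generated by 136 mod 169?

1

By Lagrange's theorem, ord_169(136) divides φ(169) = φ(13^2) = 13·(13−1) = 156 = 2^2 · 3 · 13.
Divisors of 156: 1, 2, 3, 4, 6, 12, 13, 26, 39, 52, 78, 156.
Check 136^d mod 169 for each divisor in increasing order:
136^1 ≡ 136 (mod 169)
136^2 ≡ 75 (mod 169)
136^3 ≡ 60 (mod 169)
136^4 ≡ 48 (mod 169)
136^6 ≡ 51 (mod 169)
136^12 ≡ 66 (mod 169)
136^13 ≡ 19 (mod 169)
136^26 ≡ 23 (mod 169)
136^39 ≡ 99 (mod 169)
136^52 ≡ 22 (mod 169)
136^78 ≡ 168 (mod 169)
136^156 ≡ 1 (mod 169) ✓
The order of 136 is 156, so the subgroup it generates has 156 elements.
The index is φ(169) / ord(136) = 156 / 156 = 1.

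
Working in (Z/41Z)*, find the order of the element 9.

4

ord(9) | φ(41) = 41 − 1 = 40 = 2^3 · 5.
Divisors of 40: 1, 2, 4, 5, 8, 10, 20, 40.
Check 9^d mod 41 for each divisor in increasing order:
9^1 ≡ 9
9^2 ≡ 40
9^4 ≡ 1
So ord_41(9) = 4.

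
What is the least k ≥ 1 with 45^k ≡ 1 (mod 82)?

10

The order of 45 must divide φ(82) = φ(2)·φ(41) = 1·40 = 40 = 2^3 · 5.
Divisors of 40: 1, 2, 4, 5, 8, 10, 20, 40.
Evaluate successive powers at the divisors of 40:
45^1 ≡ 45 (mod 82)
45^2 ≡ 57 (mod 82)
45^4 ≡ 51 (mod 82)
45^5 ≡ 81 (mod 82)
45^8 ≡ 59 (mod 82)
45^10 ≡ 1 (mod 82) ✓
Therefore the multiplicative order of 45 modulo 82 is 10.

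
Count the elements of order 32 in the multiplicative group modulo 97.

16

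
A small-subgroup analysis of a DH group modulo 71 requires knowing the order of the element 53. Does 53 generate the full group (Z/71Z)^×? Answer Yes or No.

Yes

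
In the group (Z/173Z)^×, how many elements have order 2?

φ(173) = 173 − 1 = 172 = 2^2 · 43.
Since (Z/173Z)^× is cyclic of order 172, the number of elements of order d is φ(d) when d | 172 and 0 otherwise.
2 | 172, and φ(2) = 2 − 1 = 1.

1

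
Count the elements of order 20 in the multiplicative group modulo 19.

0

φ(19) = 19 − 1 = 18 = 2 · 3^2.
Since (Z/19Z)^× is cyclic of order 18, the number of elements of order d is φ(d) when d | 18 and 0 otherwise.
Since 20 ∤ 18, the count is 0.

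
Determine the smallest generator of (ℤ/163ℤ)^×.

φ(163) = 163 − 1 = 162 = 2 · 3^4.
Test candidates g = 2, 3, … against the prime factors q ∈ {2, 3} of φ(163): g is a generator iff g^(162/q) ≢ 1 for every such q.
g = 2: 2^81 ≡ 162; 2^54 ≡ 104 — none is 1, so 2 is a primitive root.
Hence the least primitive root of 163 is 2.

2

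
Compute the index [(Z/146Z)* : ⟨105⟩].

8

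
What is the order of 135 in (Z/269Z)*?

The order of 135 must divide φ(269) = 269 − 1 = 268 = 2^2 · 67.
Divisors of 268: 1, 2, 4, 67, 134, 268.
Evaluate successive powers at the divisors of 268:
135^1 ≡ 135 (mod 269)
135^2 ≡ 202 (mod 269)
135^4 ≡ 185 (mod 269)
135^67 ≡ 82 (mod 269)
135^134 ≡ 268 (mod 269)
135^268 ≡ 1 (mod 269) ✓
Therefore the multiplicative order of 135 modulo 269 is 268.

268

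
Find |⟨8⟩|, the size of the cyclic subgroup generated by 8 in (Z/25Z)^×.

Since 8 ∈ (Z/25Z)^×, its order divides φ(25) = φ(5^2) = 5·(5−1) = 20 = 2^2 · 5.
Divisors of 20: 1, 2, 4, 5, 10, 20.
Test each divisor d:
8^1 ≡ 8
8^2 ≡ 14
8^4 ≡ 21
8^5 ≡ 18
8^10 ≡ 24
8^20 ≡ 1
Therefore the multiplicative order of 8 modulo 25 is 20.

20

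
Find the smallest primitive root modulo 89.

3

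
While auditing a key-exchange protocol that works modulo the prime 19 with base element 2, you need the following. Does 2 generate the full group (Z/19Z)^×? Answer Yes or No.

φ(19) = 19 − 1 = 18 = 2 · 3^2.
It suffices to check that the order of 2 is not a proper divisor of 18: compute 2^(18/q) for q ∈ {2, 3}.
2^9 ≡ 18 (mod 19)  [q = 2: ≢ 1 ✓]
2^6 ≡ 7 (mod 19)  [q = 3: ≢ 1 ✓]
All checks pass, so 2 has order 18 and is a primitive root modulo 19.

Yes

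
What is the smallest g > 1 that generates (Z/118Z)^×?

φ(118) = φ(2)·φ(59) = 1·58 = 58 = 2 · 29.
g is a primitive root iff g^(58/q) ≢ 1 (mod 118) for each prime q ∈ {2, 29}.
g = 2: gcd(2, 118) = 2 > 1, not a unit — skip.
g = 3: 3^29 ≡ 1 — hits 1, so not a primitive root.
g = 4: gcd(4, 118) = 2 > 1, not a unit — skip.
g = 5: 5^29 ≡ 1 — hits 1, so not a primitive root.
g = 6: gcd(6, 118) = 2 > 1, not a unit — skip.
g = 7: 7^29 ≡ 1 — hits 1, so not a primitive root.
g = 8: gcd(8, 118) = 2 > 1, not a unit — skip.
g = 9: 9^29 ≡ 1 — hits 1, so not a primitive root.
g = 10: gcd(10, 118) = 2 > 1, not a unit — skip.
g = 11: 11^29 ≡ 117; 11^2 ≡ 3 — none is 1, so 11 is a primitive root.
Hence the least primitive root of 118 is 11.

11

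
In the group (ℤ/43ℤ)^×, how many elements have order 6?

2

φ(43) = 43 − 1 = 42 = 2 · 3 · 7.
In a cyclic group of order 42, there are φ(d) elements of order d for each divisor d of 42, and zero for non-divisors.
6 = 2 · 3 divides 42, and φ(6) = 2.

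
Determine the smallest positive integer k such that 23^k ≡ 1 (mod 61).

ord(23) | φ(61) = 61 − 1 = 60 = 2^2 · 3 · 5.
Divisors of 60: 1, 2, 3, 4, 5, 6, 10, 12, 15, 20, 30, 60.
Check 23^d mod 61 for each divisor in increasing order:
23^1 ≡ 23
23^2 ≡ 41
23^3 ≡ 28
23^4 ≡ 34
23^5 ≡ 50
23^6 ≡ 52
23^10 ≡ 60
23^12 ≡ 20
23^15 ≡ 11
23^20 ≡ 1
Therefore the multiplicative order of 23 modulo 61 is 20.

20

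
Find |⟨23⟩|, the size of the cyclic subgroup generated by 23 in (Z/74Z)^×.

12

The order of 23 must divide φ(74) = φ(2)·φ(37) = 1·36 = 36 = 2^2 · 3^2.
Divisors of 36: 1, 2, 3, 4, 6, 9, 12, 18, 36.
Evaluate successive powers at the divisors of 36:
23^1 ≡ 23 (mod 74)
23^2 ≡ 11 (mod 74)
23^3 ≡ 31 (mod 74)
23^4 ≡ 47 (mod 74)
23^6 ≡ 73 (mod 74)
23^9 ≡ 43 (mod 74)
23^12 ≡ 1 (mod 74) ✓
Therefore the multiplicative order of 23 modulo 74 is 12.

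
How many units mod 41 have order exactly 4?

2

φ(41) = 41 − 1 = 40 = 2^3 · 5.
Since (Z/41Z)^× is cyclic of order 40, the number of elements of order d is φ(d) when d | 40 and 0 otherwise.
4 = 2^2 divides 40, and φ(4) = 2.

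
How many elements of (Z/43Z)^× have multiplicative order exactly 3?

φ(43) = 43 − 1 = 42 = 2 · 3 · 7.
In a cyclic group of order 42, there are φ(d) elements of order d for each divisor d of 42, and zero for non-divisors.
3 | 42, and φ(3) = 3 − 1 = 2.

2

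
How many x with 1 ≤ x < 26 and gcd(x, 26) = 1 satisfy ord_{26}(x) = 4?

2

φ(26) = φ(2)·φ(13) = 1·12 = 12 = 2^2 · 3.
Since (Z/26Z)^× is cyclic of order 12, the number of elements of order d is φ(d) when d | 12 and 0 otherwise.
4 = 2^2 divides 12, and φ(4) = 2.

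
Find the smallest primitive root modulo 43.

φ(43) = 43 − 1 = 42 = 2 · 3 · 7.
g is a primitive root iff g^(42/q) ≢ 1 (mod 43) for each prime q ∈ {2, 3, 7}.
g = 2: 2^21 ≡ 42; 2^14 ≡ 1 — hits 1, so not a primitive root.
g = 3: 3^21 ≡ 42; 3^14 ≡ 36; 3^6 ≡ 41 — none is 1, so 3 is a primitive root.
The smallest primitive root modulo 43 is 3.

3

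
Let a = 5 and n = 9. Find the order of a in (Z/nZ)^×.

6

Since 5 ∈ (Z/9Z)^×, its order divides φ(9) = φ(3^2) = 3·(3−1) = 6 = 2 · 3.
Divisors of 6: 1, 2, 3, 6.
Evaluate successive powers at the divisors of 6:
5^1 ≡ 5 (mod 9)
5^2 ≡ 7 (mod 9)
5^3 ≡ 8 (mod 9)
5^6 ≡ 1 (mod 9) ✓
So ord_9(5) = 6.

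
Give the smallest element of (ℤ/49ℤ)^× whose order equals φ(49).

3

φ(49) = φ(7^2) = 7·(7−1) = 42 = 2 · 3 · 7.
Test candidates g = 2, 3, … against the prime factors q ∈ {2, 3, 7} of φ(49): g is a generator iff g^(42/q) ≢ 1 for every such q.
g = 2: 2^21 ≡ 1 — hits 1, so not a primitive root.
g = 3: 3^21 ≡ 48; 3^14 ≡ 30; 3^6 ≡ 43 — none is 1, so 3 is a primitive root.
So 3 is the smallest generator of (Z/49Z)^×.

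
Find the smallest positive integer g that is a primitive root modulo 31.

3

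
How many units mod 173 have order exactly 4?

2

φ(173) = 173 − 1 = 172 = 2^2 · 43.
In a cyclic group of order 172, there are φ(d) elements of order d for each divisor d of 172, and zero for non-divisors.
4 = 2^2 divides 172, and φ(4) = 2.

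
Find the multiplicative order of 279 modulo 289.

272

The order of 279 must divide φ(289) = φ(17^2) = 17·(17−1) = 272 = 2^4 · 17.
Divisors of 272: 1, 2, 4, 8, 16, 17, 34, 68, 136, 272.
Compute 279^d (mod 289) for the divisors d until we hit 1:
279^1 ≡ 279 (mod 289)
279^2 ≡ 100 (mod 289)
279^4 ≡ 174 (mod 289)
279^8 ≡ 220 (mod 289)
279^16 ≡ 137 (mod 289)
279^17 ≡ 75 (mod 289)
279^34 ≡ 134 (mod 289)
279^68 ≡ 38 (mod 289)
279^136 ≡ 288 (mod 289)
279^272 ≡ 1 (mod 289) ✓
Therefore the multiplicative order of 279 modulo 289 is 272.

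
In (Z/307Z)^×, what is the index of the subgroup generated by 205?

9

By Lagrange's theorem, ord_307(205) divides φ(307) = 307 − 1 = 306 = 2 · 3^2 · 17.
Divisors of 306: 1, 2, 3, 6, 9, 17, 18, 34, 51, 102, 153, 306.
Test each divisor d:
205^1 ≡ 205 (mod 307)
205^2 ≡ 273 (mod 307)
205^3 ≡ 91 (mod 307)
205^6 ≡ 299 (mod 307)
205^9 ≡ 193 (mod 307)
205^17 ≡ 306 (mod 307)
205^18 ≡ 102 (mod 307)
205^34 ≡ 1 (mod 307) ✓
So ord_307(205) = 34, hence |⟨205⟩| = 34.
Index = |(Z/307Z)^×| / |⟨205⟩| = 306 / 34 = 9.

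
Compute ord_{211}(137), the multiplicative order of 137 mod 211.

15

Since 137 ∈ (Z/211Z)^×, its order divides φ(211) = 211 − 1 = 210 = 2 · 3 · 5 · 7.
Divisors of 210: 1, 2, 3, 5, 6, 7, 10, 14, 15, 21, 30, 35, 42, 70, 105, 210.
Check 137^d mod 211 for each divisor in increasing order:
137^1 ≡ 137 (mod 211)
137^2 ≡ 201 (mod 211)
137^3 ≡ 107 (mod 211)
137^5 ≡ 196 (mod 211)
137^6 ≡ 55 (mod 211)
137^7 ≡ 150 (mod 211)
137^10 ≡ 14 (mod 211)
137^14 ≡ 134 (mod 211)
137^15 ≡ 1 (mod 211) ✓
The smallest such exponent is 15, so the order of 137 is 15.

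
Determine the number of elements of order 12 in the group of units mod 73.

4

φ(73) = 73 − 1 = 72 = 2^3 · 3^2.
Since (Z/73Z)^× is cyclic of order 72, the number of elements of order d is φ(d) when d | 72 and 0 otherwise.
12 = 2^2 · 3 divides 72, and φ(12) = 4.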